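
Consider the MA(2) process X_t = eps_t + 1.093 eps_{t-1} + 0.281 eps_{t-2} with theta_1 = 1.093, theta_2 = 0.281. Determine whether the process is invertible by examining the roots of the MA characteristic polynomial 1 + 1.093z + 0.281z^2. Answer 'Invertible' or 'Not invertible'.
\text{Invertible}

The MA(q) characteristic polynomial is P(z) = 1 + 1.093z + 0.281z^2.
Invertibility requires all roots to lie outside the unit circle, i.e. |z| > 1 for every root.
Set 1 + (1.093) z + (0.281) z^2 = 0, i.e. a z^2 + b z + c = 0 with a = 0.281, b = 1.093, c = 1.
Discriminant D = b^2 - 4ac = (1.093)^2 - 4*(0.281)*1 = 1.194649 - (1.124) = 0.070649.
D >= 0, so the roots are real: z = (-b +/- sqrt(D)) / (2a) = (-1.093 +/- 0.265799) / (0.562).
  z_1 = (-1.093 + 0.265799) / (0.562) = -1.4719,   |z_1| = 1.4719.
  z_2 = (-1.093 - 0.265799) / (0.562) = -2.4178,   |z_2| = 2.4178.
Moduli of all roots: 1.4719, 2.4178.
All moduli strictly greater than 1? Yes.
Verdict: Invertible.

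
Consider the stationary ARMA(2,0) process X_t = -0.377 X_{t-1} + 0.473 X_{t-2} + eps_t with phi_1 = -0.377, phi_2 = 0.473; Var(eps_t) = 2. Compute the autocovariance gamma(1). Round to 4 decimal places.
\gamma(1) = -3.7749

Multiply the model equation by X_{t-k} and take expectations. With theta_0 = psi_0 = 1 and psi_j the MA(infinity) weights, this gives
  gamma(k) - sum_i phi_i gamma(k-i) = c_k,
  c_k = sigma^2 * sum_{j=k..q} theta_j psi_{j-k}   (c_k = 0 for k > q),
using gamma(-m) = gamma(m).
Pure AR (q = 0): c_0 = sigma^2 = 2, c_k = 0 for k >= 1.
Equations for k = 0, 1, 2 (AR order 2, c_2 = 0):
  (E0) gamma(0) = phi_1 gamma(1) + phi_2 gamma(2) + c_0
  (E1) gamma(1) = phi_1 gamma(0) + phi_2 gamma(1) + c_1
  (E2) gamma(2) = phi_1 gamma(1) + phi_2 gamma(0)
From (E1): gamma(1) = A gamma(0) + B with
  A = phi_1 / (1 - phi_2) = -0.377 / 0.527 = -0.71537,   B = c_1 / (1 - phi_2) = 0 / 0.527 = 0.
Insert (E2) into (E0): gamma(0) (1 - phi_2^2) = phi_1 (1 + phi_2) gamma(1) + c_0.
  phi_1 (1 + phi_2) = (-0.377)(1.473) = -0.555321,   1 - phi_2^2 = 0.776271.
Replace gamma(1) by A gamma(0) + B and collect gamma(0):
  gamma(0) [0.776271 - (-0.555321)(-0.71537)] = c_0 = 2
  gamma(0) * 0.379011 = 2
  gamma(0) = 2 / 0.379011 = 5.276892.
  gamma(1) = A gamma(0) = (-0.71537)(5.276892) = -3.77493.
Therefore gamma(1) = -3.7749 (to 4 decimal places).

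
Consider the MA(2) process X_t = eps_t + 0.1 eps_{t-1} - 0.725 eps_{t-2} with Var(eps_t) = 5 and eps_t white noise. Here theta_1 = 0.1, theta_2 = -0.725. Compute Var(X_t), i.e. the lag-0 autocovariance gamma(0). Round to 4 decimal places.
\gamma(0) = 7.6781

For an MA(q) process X_t = eps_t + sum_i theta_i eps_{t-i} with
Var(eps_t) = sigma^2, the variance is
  gamma(0) = sigma^2 * (1 + sum_i theta_i^2).
  sum_i theta_i^2 = (0.1)^2 + (-0.725)^2 = 0.01 + 0.525625 = 0.535625.
  gamma(0) = 5 * (1 + 0.535625) = 5 * 1.535625 = 7.678125, which rounds to 7.6781.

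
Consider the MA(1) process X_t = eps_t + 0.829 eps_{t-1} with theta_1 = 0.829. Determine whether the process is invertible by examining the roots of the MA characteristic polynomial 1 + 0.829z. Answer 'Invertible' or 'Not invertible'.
\text{Invertible}

The MA(q) characteristic polynomial is P(z) = 1 + 0.829z.
Invertibility requires all roots to lie outside the unit circle, i.e. |z| > 1 for every root.
This is linear in z: 1 + (0.829) z = 0  =>  z = -1/(0.829) = -1.206273,  |z| = 1.206273.
Moduli of all roots: 1.2063.
All moduli strictly greater than 1? Yes.
Verdict: Invertible.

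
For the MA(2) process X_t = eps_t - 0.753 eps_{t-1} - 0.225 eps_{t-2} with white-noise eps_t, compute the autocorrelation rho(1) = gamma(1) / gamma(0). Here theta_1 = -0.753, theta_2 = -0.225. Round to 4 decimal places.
\rho(1) = -0.3608

For an MA(q) process with theta_0 = 1, the autocovariance is
  gamma(k) = sigma^2 * sum_{i=0..q-k} theta_i * theta_{i+k},
and rho(k) = gamma(k) / gamma(0). Sigma^2 cancels.
  numerator   = (1)*(-0.753) + (-0.753)*(-0.225) = -0.583575.
  denominator = (1)^2 + (-0.753)^2 + (-0.225)^2 = 1.617634.
  rho(1) = -0.583575 / 1.617634 = -0.3608.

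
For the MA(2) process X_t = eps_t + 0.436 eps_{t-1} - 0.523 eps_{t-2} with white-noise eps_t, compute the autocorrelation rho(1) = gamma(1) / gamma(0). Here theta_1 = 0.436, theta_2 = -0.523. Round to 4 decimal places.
\rho(1) = 0.1421

For an MA(q) process with theta_0 = 1, the autocovariance is
  gamma(k) = sigma^2 * sum_{i=0..q-k} theta_i * theta_{i+k},
and rho(k) = gamma(k) / gamma(0). Sigma^2 cancels.
  numerator   = (1)*(0.436) + (0.436)*(-0.523) = 0.207972.
  denominator = (1)^2 + (0.436)^2 + (-0.523)^2 = 1.463625.
  rho(1) = 0.207972 / 1.463625 = 0.1421.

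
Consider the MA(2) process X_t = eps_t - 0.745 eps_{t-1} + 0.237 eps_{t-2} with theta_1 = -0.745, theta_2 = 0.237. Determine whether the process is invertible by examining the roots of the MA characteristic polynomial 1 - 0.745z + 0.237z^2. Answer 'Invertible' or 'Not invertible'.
\text{Invertible}

The MA(q) characteristic polynomial is P(z) = 1 - 0.745z + 0.237z^2.
Invertibility requires all roots to lie outside the unit circle, i.e. |z| > 1 for every root.
Set 1 + (-0.745) z + (0.237) z^2 = 0, i.e. a z^2 + b z + c = 0 with a = 0.237, b = -0.745, c = 1.
Discriminant D = b^2 - 4ac = (-0.745)^2 - 4*(0.237)*1 = 0.555025 - (0.948) = -0.392975.
D < 0, so the roots are the complex-conjugate pair z = (-b +/- i sqrt(-D)) / (2a) = 1.5717 +/- 1.3225i.
For a conjugate pair |z|^2 = z * conj(z) = (product of roots) = c/a = 1/(0.237) = 4.219409, so |z| = sqrt(4.219409) = 2.0541 for both roots.
Moduli of all roots: 2.0541, 2.0541.
All moduli strictly greater than 1? Yes.
Verdict: Invertible.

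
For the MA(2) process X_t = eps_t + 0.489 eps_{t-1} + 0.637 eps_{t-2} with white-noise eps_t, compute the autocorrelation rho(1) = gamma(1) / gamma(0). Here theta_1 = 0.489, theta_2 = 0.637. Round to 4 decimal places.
\rho(1) = 0.4867

For an MA(q) process with theta_0 = 1, the autocovariance is
  gamma(k) = sigma^2 * sum_{i=0..q-k} theta_i * theta_{i+k},
and rho(k) = gamma(k) / gamma(0). Sigma^2 cancels.
  numerator   = (1)*(0.489) + (0.489)*(0.637) = 0.800493.
  denominator = (1)^2 + (0.489)^2 + (0.637)^2 = 1.64489.
  rho(1) = 0.800493 / 1.64489 = 0.4867.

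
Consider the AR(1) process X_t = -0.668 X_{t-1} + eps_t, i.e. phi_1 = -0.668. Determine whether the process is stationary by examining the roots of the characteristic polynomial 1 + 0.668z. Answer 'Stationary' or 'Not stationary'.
\text{Stationary}

The AR(p) characteristic polynomial is P(z) = 1 + 0.668z.
Stationarity requires all roots to lie outside the unit circle, i.e. |z| > 1 for every root.
This is linear in z: 1 + (0.668) z = 0  =>  z = -1/(0.668) = -1.497006,  |z| = 1.497006.
Moduli of all roots: 1.4970.
All moduli strictly greater than 1? Yes.
Verdict: Stationary.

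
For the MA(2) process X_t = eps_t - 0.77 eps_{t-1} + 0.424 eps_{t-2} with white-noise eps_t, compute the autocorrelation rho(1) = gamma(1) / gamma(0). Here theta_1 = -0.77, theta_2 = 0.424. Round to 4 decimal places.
\rho(1) = -0.6185

For an MA(q) process with theta_0 = 1, the autocovariance is
  gamma(k) = sigma^2 * sum_{i=0..q-k} theta_i * theta_{i+k},
and rho(k) = gamma(k) / gamma(0). Sigma^2 cancels.
  numerator   = (1)*(-0.77) + (-0.77)*(0.424) = -1.09648.
  denominator = (1)^2 + (-0.77)^2 + (0.424)^2 = 1.772676.
  rho(1) = -1.09648 / 1.772676 = -0.6185.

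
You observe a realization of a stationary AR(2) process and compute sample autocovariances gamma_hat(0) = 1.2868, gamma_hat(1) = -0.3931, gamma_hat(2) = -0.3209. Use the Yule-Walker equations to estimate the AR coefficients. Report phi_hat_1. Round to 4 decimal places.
\hat\phi_{1} = -0.4210

The Yule-Walker equations for an AR(p) process read, in matrix form,
  Gamma_p phi = r_p,   with   (Gamma_p)_{ij} = gamma(|i - j|),
                       (r_p)_i = gamma(i),   i,j = 1..p.
Substitute the sample gammas (Toeplitz matrix and right-hand side of size 2):
  Gamma_p = [[1.2868, -0.3931], [-0.3931, 1.2868]]
  r_p     = [-0.3931, -0.3209]
Written out:
  1.2868 phi_1 - 0.3931 phi_2 = -0.3931
  -0.3931 phi_1 + 1.2868 phi_2 = -0.3209
Solve by Cramer's rule:
  det = gamma(0)^2 - gamma(1)^2 = (1.2868)^2 - (-0.3931)^2 = 1.65585424 - 0.15452761 = 1.50132663
  phi_hat_1 = [gamma(1) gamma(0) - gamma(1) gamma(2)] / det = [(-0.3931)(1.2868) - (-0.3931)(-0.3209)] / 1.50132663 = -0.63198687 / 1.50132663 = -0.421
  phi_hat_2 = [gamma(0) gamma(2) - gamma(1)^2] / det = [(1.2868)(-0.3209) - (-0.3931)^2] / 1.50132663 = -0.56746173 / 1.50132663 = -0.378
So phi_hat = [-0.4210, -0.3780].
Therefore phi_hat_1 = -0.4210.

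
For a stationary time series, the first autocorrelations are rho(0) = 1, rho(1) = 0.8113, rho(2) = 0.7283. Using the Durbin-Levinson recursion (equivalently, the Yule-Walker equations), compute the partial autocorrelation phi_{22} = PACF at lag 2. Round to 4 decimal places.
\phi_{22} = 0.2051

The PACF at lag k is phi_{kk}, the last component of the solution
to the Yule-Walker system G_k phi = r_k where
  (G_k)_{ij} = rho(|i - j|), (r_k)_i = rho(i), i,j = 1..k.
Equivalently, Durbin-Levinson gives phi_{kk} iteratively:
  phi_{11} = rho(1)
  phi_{kk} = [rho(k) - sum_{j=1..k-1} phi_{k-1,j} rho(k-j)]
            / [1 - sum_{j=1..k-1} phi_{k-1,j} rho(j)],
  phi_{k,j} = phi_{k-1,j} - phi_{kk} phi_{k-1,k-j},  j = 1..k-1.
Step k = 1:
  phi_11 = rho(1) = 0.8113.
Step k = 2:
  phi_22 = [rho(2) - phi_11 rho(1)] / [1 - phi_11 rho(1)] = [0.7283 - (0.8113)(0.8113)] / [1 - (0.8113)(0.8113)]
         = 0.07009231 / 0.34179231 = 0.2051.
Therefore phi_{22} = 0.2051.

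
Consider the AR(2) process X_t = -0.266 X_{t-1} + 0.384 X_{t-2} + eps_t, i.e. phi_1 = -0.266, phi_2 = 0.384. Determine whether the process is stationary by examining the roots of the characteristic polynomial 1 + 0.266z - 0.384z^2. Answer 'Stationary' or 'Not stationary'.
\text{Stationary}

The AR(p) characteristic polynomial is P(z) = 1 + 0.266z - 0.384z^2.
Stationarity requires all roots to lie outside the unit circle, i.e. |z| > 1 for every root.
Set 1 + (0.266) z + (-0.384) z^2 = 0, i.e. a z^2 + b z + c = 0 with a = -0.384, b = 0.266, c = 1.
Discriminant D = b^2 - 4ac = (0.266)^2 - 4*(-0.384)*1 = 0.070756 - (-1.536) = 1.606756.
D >= 0, so the roots are real: z = (-b +/- sqrt(D)) / (2a) = (-0.266 +/- 1.267579) / (-0.768).
  z_1 = (-0.266 + 1.267579) / (-0.768) = -1.3041,   |z_1| = 1.3041.
  z_2 = (-0.266 - 1.267579) / (-0.768) = 1.9968,   |z_2| = 1.9968.
Moduli of all roots: 1.3041, 1.9968.
All moduli strictly greater than 1? Yes.
Verdict: Stationary.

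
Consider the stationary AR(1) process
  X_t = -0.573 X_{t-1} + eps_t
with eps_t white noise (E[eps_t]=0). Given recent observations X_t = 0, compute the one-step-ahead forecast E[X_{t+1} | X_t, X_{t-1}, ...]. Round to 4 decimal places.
E[X_{t+1} \mid \mathcal F_t] = 0.0000

For an AR(p) model X_t = c + sum_i phi_i X_{t-i} + eps_t, the
one-step-ahead conditional mean is
  E[X_{t+1} | X_t, ...] = c + sum_i phi_i X_{t+1-i}.
Substitute known values:
  E[X_{t+1} | ...] = (-0.573) * (0)
                   = 0.0000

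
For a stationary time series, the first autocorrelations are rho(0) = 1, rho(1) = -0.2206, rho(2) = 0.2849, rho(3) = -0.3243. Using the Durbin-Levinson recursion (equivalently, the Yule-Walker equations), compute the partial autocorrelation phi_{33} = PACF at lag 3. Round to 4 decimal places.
\phi_{33} = -0.2490

The PACF at lag k is phi_{kk}, the last component of the solution
to the Yule-Walker system G_k phi = r_k where
  (G_k)_{ij} = rho(|i - j|), (r_k)_i = rho(i), i,j = 1..k.
Equivalently, Durbin-Levinson gives phi_{kk} iteratively:
  phi_{11} = rho(1)
  phi_{kk} = [rho(k) - sum_{j=1..k-1} phi_{k-1,j} rho(k-j)]
            / [1 - sum_{j=1..k-1} phi_{k-1,j} rho(j)],
  phi_{k,j} = phi_{k-1,j} - phi_{kk} phi_{k-1,k-j},  j = 1..k-1.
Step k = 1:
  phi_11 = rho(1) = -0.2206.
Step k = 2:
  phi_22 = [rho(2) - phi_11 rho(1)] / [1 - phi_11 rho(1)] = [0.2849 - (-0.2206)(-0.2206)] / [1 - (-0.2206)(-0.2206)]
         = 0.23623564 / 0.95133564 = 0.24832.
  Update: phi_21 = phi_11 - phi_22 phi_11 = -0.2206 - (0.24832)(-0.2206) = -0.165821.
Step k = 3:
  phi_33 = [rho(3) - phi_21 rho(2) - phi_22 rho(1)] / [1 - phi_21 rho(1) - phi_22 rho(2)]
    numerator   = -0.3243 - (-0.165821)(0.2849) - (0.24832)(-0.2206) = -0.22227832
    denominator = 1 - (-0.165821)(-0.2206) - (0.24832)(0.2849) = 0.89267361
  phi_33 = -0.22227832 / 0.89267361 = -0.249.
Therefore phi_{33} = -0.2490.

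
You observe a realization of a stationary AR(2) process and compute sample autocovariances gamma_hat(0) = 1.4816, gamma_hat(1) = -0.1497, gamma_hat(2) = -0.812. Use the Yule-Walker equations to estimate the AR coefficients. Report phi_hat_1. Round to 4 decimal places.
\hat\phi_{1} = -0.1580

The Yule-Walker equations for an AR(p) process read, in matrix form,
  Gamma_p phi = r_p,   with   (Gamma_p)_{ij} = gamma(|i - j|),
                       (r_p)_i = gamma(i),   i,j = 1..p.
Substitute the sample gammas (Toeplitz matrix and right-hand side of size 2):
  Gamma_p = [[1.4816, -0.1497], [-0.1497, 1.4816]]
  r_p     = [-0.1497, -0.812]
Written out:
  1.4816 phi_1 - 0.1497 phi_2 = -0.1497
  -0.1497 phi_1 + 1.4816 phi_2 = -0.812
Solve by Cramer's rule:
  det = gamma(0)^2 - gamma(1)^2 = (1.4816)^2 - (-0.1497)^2 = 2.19513856 - 0.02241009 = 2.17272847
  phi_hat_1 = [gamma(1) gamma(0) - gamma(1) gamma(2)] / det = [(-0.1497)(1.4816) - (-0.1497)(-0.812)] / 2.17272847 = -0.34335192 / 2.17272847 = -0.158
  phi_hat_2 = [gamma(0) gamma(2) - gamma(1)^2] / det = [(1.4816)(-0.812) - (-0.1497)^2] / 2.17272847 = -1.22546929 / 2.17272847 = -0.564
So phi_hat = [-0.1580, -0.5640].
Therefore phi_hat_1 = -0.1580.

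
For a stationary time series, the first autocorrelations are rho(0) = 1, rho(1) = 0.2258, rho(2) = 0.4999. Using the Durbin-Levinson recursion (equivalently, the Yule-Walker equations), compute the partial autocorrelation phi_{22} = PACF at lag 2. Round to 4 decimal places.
\phi_{22} = 0.4730

The PACF at lag k is phi_{kk}, the last component of the solution
to the Yule-Walker system G_k phi = r_k where
  (G_k)_{ij} = rho(|i - j|), (r_k)_i = rho(i), i,j = 1..k.
Equivalently, Durbin-Levinson gives phi_{kk} iteratively:
  phi_{11} = rho(1)
  phi_{kk} = [rho(k) - sum_{j=1..k-1} phi_{k-1,j} rho(k-j)]
            / [1 - sum_{j=1..k-1} phi_{k-1,j} rho(j)],
  phi_{k,j} = phi_{k-1,j} - phi_{kk} phi_{k-1,k-j},  j = 1..k-1.
Step k = 1:
  phi_11 = rho(1) = 0.2258.
Step k = 2:
  phi_22 = [rho(2) - phi_11 rho(1)] / [1 - phi_11 rho(1)] = [0.4999 - (0.2258)(0.2258)] / [1 - (0.2258)(0.2258)]
         = 0.44891436 / 0.94901436 = 0.473.
Therefore phi_{22} = 0.4730.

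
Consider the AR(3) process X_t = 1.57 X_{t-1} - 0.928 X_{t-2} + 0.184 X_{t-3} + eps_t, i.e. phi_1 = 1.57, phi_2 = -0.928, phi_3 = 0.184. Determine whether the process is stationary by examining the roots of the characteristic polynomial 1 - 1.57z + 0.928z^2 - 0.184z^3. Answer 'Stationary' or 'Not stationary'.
\text{Stationary}

The AR(p) characteristic polynomial is P(z) = 1 - 1.57z + 0.928z^2 - 0.184z^3.
Stationarity requires all roots to lie outside the unit circle, i.e. |z| > 1 for every root.
Degree 3: look for a simple real root z0 first, then factor out (1 - z/z0) and solve the remaining quadratic.
Testing z0 = 2.5: P(2.5) = 1 + (-1.57)(2.5) + (0.928)(2.5)^2 + (-0.184)(2.5)^3
  = 1 + (-3.925) + (5.8) + (-2.875) = 0.  So z_0 = 2.5 is a root, |z_0| = 2.5.
Divide out the factor (1 - 0.4 z) = (1 - z/z0) (since 1/z0 = 0.4):
  P(z) = (1 - 0.4 z)(1 + (-1.17) z + (0.46) z^2)
  [check: z-coef -1.17 - (0.4) = -1.57; z^2-coef 0.46 - (0.4)(-1.17) = 0.928; z^3-coef -(0.4)(0.46) = -0.184.]
Remaining roots from the quadratic factor 1 + (-1.17) z + (0.46) z^2:
  Set 1 + (-1.17) z + (0.46) z^2 = 0, i.e. a z^2 + b z + c = 0 with a = 0.46, b = -1.17, c = 1.
  Discriminant D = b^2 - 4ac = (-1.17)^2 - 4*(0.46)*1 = 1.3689 - (1.84) = -0.4711.
  D < 0, so the roots are the complex-conjugate pair z = (-b +/- i sqrt(-D)) / (2a) = 1.2717 +/- 0.7461i.
  For a conjugate pair |z|^2 = z * conj(z) = (product of roots) = c/a = 1/(0.46) = 2.173913, so |z| = sqrt(2.173913) = 1.4744 for both roots.
Moduli of all roots: 2.5000, 1.4744, 1.4744.
All moduli strictly greater than 1? Yes.
Verdict: Stationary.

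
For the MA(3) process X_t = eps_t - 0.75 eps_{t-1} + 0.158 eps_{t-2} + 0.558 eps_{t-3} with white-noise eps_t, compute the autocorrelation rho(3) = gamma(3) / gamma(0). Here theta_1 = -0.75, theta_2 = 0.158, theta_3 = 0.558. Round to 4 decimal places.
\rho(3) = 0.2939

For an MA(q) process with theta_0 = 1, the autocovariance is
  gamma(k) = sigma^2 * sum_{i=0..q-k} theta_i * theta_{i+k},
and rho(k) = gamma(k) / gamma(0). Sigma^2 cancels.
  numerator   = (1)*(0.558) = 0.558.
  denominator = (1)^2 + (-0.75)^2 + (0.158)^2 + (0.558)^2 = 1.898828.
  rho(3) = 0.558 / 1.898828 = 0.2939.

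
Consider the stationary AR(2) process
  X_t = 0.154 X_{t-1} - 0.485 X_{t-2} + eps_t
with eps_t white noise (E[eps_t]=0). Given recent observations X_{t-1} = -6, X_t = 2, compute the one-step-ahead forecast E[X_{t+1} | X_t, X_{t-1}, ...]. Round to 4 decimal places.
E[X_{t+1} \mid \mathcal F_t] = 3.2180

For an AR(p) model X_t = c + sum_i phi_i X_{t-i} + eps_t, the
one-step-ahead conditional mean is
  E[X_{t+1} | X_t, ...] = c + sum_i phi_i X_{t+1-i}.
Substitute known values:
  E[X_{t+1} | ...] = (0.154) * (2) + (-0.485) * (-6)
                   = 3.2180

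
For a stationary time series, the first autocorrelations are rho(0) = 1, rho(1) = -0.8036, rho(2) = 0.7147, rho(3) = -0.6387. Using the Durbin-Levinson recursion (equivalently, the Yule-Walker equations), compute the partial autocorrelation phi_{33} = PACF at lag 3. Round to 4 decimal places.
\phi_{33} = -0.0580

The PACF at lag k is phi_{kk}, the last component of the solution
to the Yule-Walker system G_k phi = r_k where
  (G_k)_{ij} = rho(|i - j|), (r_k)_i = rho(i), i,j = 1..k.
Equivalently, Durbin-Levinson gives phi_{kk} iteratively:
  phi_{11} = rho(1)
  phi_{kk} = [rho(k) - sum_{j=1..k-1} phi_{k-1,j} rho(k-j)]
            / [1 - sum_{j=1..k-1} phi_{k-1,j} rho(j)],
  phi_{k,j} = phi_{k-1,j} - phi_{kk} phi_{k-1,k-j},  j = 1..k-1.
Step k = 1:
  phi_11 = rho(1) = -0.8036.
Step k = 2:
  phi_22 = [rho(2) - phi_11 rho(1)] / [1 - phi_11 rho(1)] = [0.7147 - (-0.8036)(-0.8036)] / [1 - (-0.8036)(-0.8036)]
         = 0.06892704 / 0.35422704 = 0.194584.
  Update: phi_21 = phi_11 - phi_22 phi_11 = -0.8036 - (0.194584)(-0.8036) = -0.647232.
Step k = 3:
  phi_33 = [rho(3) - phi_21 rho(2) - phi_22 rho(1)] / [1 - phi_21 rho(1) - phi_22 rho(2)]
    numerator   = -0.6387 - (-0.647232)(0.7147) - (0.194584)(-0.8036) = -0.01975529
    denominator = 1 - (-0.647232)(-0.8036) - (0.194584)(0.7147) = 0.34081492
  phi_33 = -0.01975529 / 0.34081492 = -0.058.
Therefore phi_{33} = -0.0580.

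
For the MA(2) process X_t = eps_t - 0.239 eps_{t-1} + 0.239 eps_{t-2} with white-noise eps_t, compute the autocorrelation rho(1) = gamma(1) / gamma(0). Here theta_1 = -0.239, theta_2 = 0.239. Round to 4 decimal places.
\rho(1) = -0.2658

For an MA(q) process with theta_0 = 1, the autocovariance is
  gamma(k) = sigma^2 * sum_{i=0..q-k} theta_i * theta_{i+k},
and rho(k) = gamma(k) / gamma(0). Sigma^2 cancels.
  numerator   = (1)*(-0.239) + (-0.239)*(0.239) = -0.296121.
  denominator = (1)^2 + (-0.239)^2 + (0.239)^2 = 1.114242.
  rho(1) = -0.296121 / 1.114242 = -0.2658.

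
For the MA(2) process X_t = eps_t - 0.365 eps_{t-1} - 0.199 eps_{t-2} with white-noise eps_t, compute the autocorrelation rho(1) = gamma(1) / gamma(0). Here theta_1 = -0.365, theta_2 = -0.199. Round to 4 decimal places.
\rho(1) = -0.2493

For an MA(q) process with theta_0 = 1, the autocovariance is
  gamma(k) = sigma^2 * sum_{i=0..q-k} theta_i * theta_{i+k},
and rho(k) = gamma(k) / gamma(0). Sigma^2 cancels.
  numerator   = (1)*(-0.365) + (-0.365)*(-0.199) = -0.292365.
  denominator = (1)^2 + (-0.365)^2 + (-0.199)^2 = 1.172826.
  rho(1) = -0.292365 / 1.172826 = -0.2493.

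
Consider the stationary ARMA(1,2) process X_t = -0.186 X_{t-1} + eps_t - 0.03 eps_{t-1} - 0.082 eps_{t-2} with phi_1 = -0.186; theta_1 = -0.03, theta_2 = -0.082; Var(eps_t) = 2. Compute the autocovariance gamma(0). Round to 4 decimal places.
\gamma(0) = 2.0969

Multiply the model equation by X_{t-k} and take expectations. With theta_0 = psi_0 = 1 and psi_j the MA(infinity) weights, this gives
  gamma(k) - sum_i phi_i gamma(k-i) = c_k,
  c_k = sigma^2 * sum_{j=k..q} theta_j psi_{j-k}   (c_k = 0 for k > q),
using gamma(-m) = gamma(m).
psi-weights needed (psi_j = theta_j + sum_i phi_i psi_{j-i}):
  psi_1 = theta_1 + phi_1 = -0.03 + (-0.186) = -0.216
  psi_2 = theta_2 + phi_1 psi_1 = -0.082 + (-0.186)(-0.216) = -0.041824
Right-hand sides:
  c_0 = sigma^2 (1 + theta_1 psi_1 + theta_2 psi_2) = 2 * (1 + (-0.03)(-0.216) + (-0.082)(-0.041824)) = 2 * 1.00991 = 2.019819
  c_1 = sigma^2 (theta_1 + theta_2 psi_1) = 2 * (-0.03 + (-0.082)(-0.216)) = -0.024576
  c_2 = sigma^2 theta_2 = 2 * (-0.082) = -0.164
Equations for k = 0 and k = 1 (AR order 1):
  gamma(0) = phi_1 gamma(1) + c_0
  gamma(1) = phi_1 gamma(0) + c_1
Substituting the second into the first: gamma(0) (1 - phi_1^2) = c_0 + phi_1 c_1, so
  gamma(0) = (c_0 + phi_1 c_1) / (1 - phi_1^2) = (2.019819 + (-0.186)(-0.024576)) / (1 - (-0.186)^2) = 2.02439 / 0.965404 = 2.096936.
Therefore gamma(0) = 2.0969 (to 4 decimal places).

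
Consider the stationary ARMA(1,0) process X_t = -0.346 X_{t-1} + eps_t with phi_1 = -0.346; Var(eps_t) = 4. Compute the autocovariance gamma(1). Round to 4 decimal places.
\gamma(1) = -1.5722

Multiply the model equation by X_{t-k} and take expectations. With theta_0 = psi_0 = 1 and psi_j the MA(infinity) weights, this gives
  gamma(k) - sum_i phi_i gamma(k-i) = c_k,
  c_k = sigma^2 * sum_{j=k..q} theta_j psi_{j-k}   (c_k = 0 for k > q),
using gamma(-m) = gamma(m).
Pure AR (q = 0): c_0 = sigma^2 = 4, c_k = 0 for k >= 1.
Equations for k = 0 and k = 1 (AR order 1):
  gamma(0) = phi_1 gamma(1) + c_0
  gamma(1) = phi_1 gamma(0) + c_1
Substituting the second into the first: gamma(0) (1 - phi_1^2) = c_0 + phi_1 c_1, so
  gamma(0) = c_0 / (1 - phi_1^2) = 4 / (1 - (-0.346)^2) = 4 / 0.880284 = 4.543988.
  gamma(1) = phi_1 gamma(0) = (-0.346)(4.543988) = -1.57222.
Therefore gamma(1) = -1.5722 (to 4 decimal places).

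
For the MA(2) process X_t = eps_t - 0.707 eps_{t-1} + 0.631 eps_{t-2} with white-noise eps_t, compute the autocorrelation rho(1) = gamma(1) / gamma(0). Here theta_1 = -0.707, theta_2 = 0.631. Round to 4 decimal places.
\rho(1) = -0.6075

For an MA(q) process with theta_0 = 1, the autocovariance is
  gamma(k) = sigma^2 * sum_{i=0..q-k} theta_i * theta_{i+k},
and rho(k) = gamma(k) / gamma(0). Sigma^2 cancels.
  numerator   = (1)*(-0.707) + (-0.707)*(0.631) = -1.153117.
  denominator = (1)^2 + (-0.707)^2 + (0.631)^2 = 1.89801.
  rho(1) = -1.153117 / 1.89801 = -0.6075.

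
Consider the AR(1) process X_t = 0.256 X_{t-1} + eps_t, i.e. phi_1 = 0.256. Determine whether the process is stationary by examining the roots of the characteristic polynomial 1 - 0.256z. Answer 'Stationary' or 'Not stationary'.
\text{Stationary}

The AR(p) characteristic polynomial is P(z) = 1 - 0.256z.
Stationarity requires all roots to lie outside the unit circle, i.e. |z| > 1 for every root.
This is linear in z: 1 + (-0.256) z = 0  =>  z = -1/(-0.256) = 3.90625,  |z| = 3.90625.
Moduli of all roots: 3.9062.
All moduli strictly greater than 1? Yes.
Verdict: Stationary.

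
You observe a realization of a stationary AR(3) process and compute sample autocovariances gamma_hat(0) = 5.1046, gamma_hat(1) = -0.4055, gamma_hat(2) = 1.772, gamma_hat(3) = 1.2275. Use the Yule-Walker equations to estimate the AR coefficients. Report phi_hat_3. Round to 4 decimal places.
\hat\phi_{3} = 0.3260

The Yule-Walker equations for an AR(p) process read, in matrix form,
  Gamma_p phi = r_p,   with   (Gamma_p)_{ij} = gamma(|i - j|),
                       (r_p)_i = gamma(i),   i,j = 1..p.
Substitute the sample gammas (Toeplitz matrix and right-hand side of size 3):
  Gamma_p = [[5.1046, -0.4055, 1.772], [-0.4055, 5.1046, -0.4055], [1.772, -0.4055, 5.1046]]
  r_p     = [-0.4055, 1.772, 1.2275]
Written out (R1..R3):
  (R1) 5.1046 phi_1 - 0.4055 phi_2 + 1.772 phi_3 = -0.4055
  (R2) -0.4055 phi_1 + 5.1046 phi_2 - 0.4055 phi_3 = 1.772
  (R3) 1.772 phi_1 - 0.4055 phi_2 + 5.1046 phi_3 = 1.2275
Gaussian elimination:
  R2 <- R2 - (-0.4055/5.1046) R1 = R2 - (-0.079438) R1:  5.072388 phi_2 - 0.264736 phi_3 = 1.739788
  R3 <- R3 - (1.772/5.1046) R1 = R3 - (0.347138) R1:  -0.264736 phi_2 + 4.489472 phi_3 = 1.368264
  R3 <- R3 - (-0.264736/5.072388) R2 = R3 - (-0.052192) R2:  4.475655 phi_3 = 1.459067
Back-substitution:
  phi_hat_3 = 1.459067 / 4.475655 = 0.326001
  phi_hat_2 = (1.739788 - (-0.264736)(0.326001)) / 5.072388 = 0.360006
  phi_hat_1 = (-0.4055 - (-0.4055)(0.360006) - (1.772)(0.326001)) / 5.1046 = -0.164007
So phi_hat = [-0.1640, 0.3600, 0.3260].
Therefore phi_hat_3 = 0.3260.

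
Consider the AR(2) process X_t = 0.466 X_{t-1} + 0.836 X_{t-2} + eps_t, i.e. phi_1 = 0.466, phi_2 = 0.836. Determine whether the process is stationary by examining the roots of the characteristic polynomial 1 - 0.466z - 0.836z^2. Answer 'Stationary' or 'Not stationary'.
\text{Not stationary}

The AR(p) characteristic polynomial is P(z) = 1 - 0.466z - 0.836z^2.
Stationarity requires all roots to lie outside the unit circle, i.e. |z| > 1 for every root.
Set 1 + (-0.466) z + (-0.836) z^2 = 0, i.e. a z^2 + b z + c = 0 with a = -0.836, b = -0.466, c = 1.
Discriminant D = b^2 - 4ac = (-0.466)^2 - 4*(-0.836)*1 = 0.217156 - (-3.344) = 3.561156.
D >= 0, so the roots are real: z = (-b +/- sqrt(D)) / (2a) = (0.466 +/- 1.887103) / (-1.672).
  z_1 = (0.466 + 1.887103) / (-1.672) = -1.4074,   |z_1| = 1.4074.
  z_2 = (0.466 - 1.887103) / (-1.672) = 0.8499,   |z_2| = 0.8499.
Moduli of all roots: 1.4074, 0.8499.
All moduli strictly greater than 1? No.
Verdict: Not stationary.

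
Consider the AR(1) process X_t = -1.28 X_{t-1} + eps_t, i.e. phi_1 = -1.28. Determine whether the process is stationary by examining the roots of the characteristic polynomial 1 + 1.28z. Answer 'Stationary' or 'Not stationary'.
\text{Not stationary}

The AR(p) characteristic polynomial is P(z) = 1 + 1.28z.
Stationarity requires all roots to lie outside the unit circle, i.e. |z| > 1 for every root.
This is linear in z: 1 + (1.28) z = 0  =>  z = -1/(1.28) = -0.78125,  |z| = 0.78125.
Moduli of all roots: 0.7812.
All moduli strictly greater than 1? No.
Verdict: Not stationary.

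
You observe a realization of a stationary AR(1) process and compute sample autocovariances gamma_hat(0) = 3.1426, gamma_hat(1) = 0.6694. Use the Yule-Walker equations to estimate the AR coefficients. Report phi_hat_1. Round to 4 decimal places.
\hat\phi_{1} = 0.2130

The Yule-Walker equations for an AR(p) process read, in matrix form,
  Gamma_p phi = r_p,   with   (Gamma_p)_{ij} = gamma(|i - j|),
                       (r_p)_i = gamma(i),   i,j = 1..p.
Substitute the sample gammas (Toeplitz matrix and right-hand side of size 1):
  Gamma_p = [[3.1426]]
  r_p     = [0.6694]
With p = 1 this is the single equation gamma(0) phi_1 = gamma(1):
  phi_hat_1 = gamma(1) / gamma(0) = 0.6694 / 3.1426 = 0.2130.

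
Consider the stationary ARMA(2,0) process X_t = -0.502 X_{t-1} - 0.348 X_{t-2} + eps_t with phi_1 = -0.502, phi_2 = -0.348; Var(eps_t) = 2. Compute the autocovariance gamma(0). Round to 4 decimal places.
\gamma(0) = 2.6420

Multiply the model equation by X_{t-k} and take expectations. With theta_0 = psi_0 = 1 and psi_j the MA(infinity) weights, this gives
  gamma(k) - sum_i phi_i gamma(k-i) = c_k,
  c_k = sigma^2 * sum_{j=k..q} theta_j psi_{j-k}   (c_k = 0 for k > q),
using gamma(-m) = gamma(m).
Pure AR (q = 0): c_0 = sigma^2 = 2, c_k = 0 for k >= 1.
Equations for k = 0, 1, 2 (AR order 2, c_2 = 0):
  (E0) gamma(0) = phi_1 gamma(1) + phi_2 gamma(2) + c_0
  (E1) gamma(1) = phi_1 gamma(0) + phi_2 gamma(1) + c_1
  (E2) gamma(2) = phi_1 gamma(1) + phi_2 gamma(0)
From (E1): gamma(1) = A gamma(0) + B with
  A = phi_1 / (1 - phi_2) = -0.502 / 1.348 = -0.372404,   B = c_1 / (1 - phi_2) = 0 / 1.348 = 0.
Insert (E2) into (E0): gamma(0) (1 - phi_2^2) = phi_1 (1 + phi_2) gamma(1) + c_0.
  phi_1 (1 + phi_2) = (-0.502)(0.652) = -0.327304,   1 - phi_2^2 = 0.878896.
Replace gamma(1) by A gamma(0) + B and collect gamma(0):
  gamma(0) [0.878896 - (-0.327304)(-0.372404)] = c_0 = 2
  gamma(0) * 0.757007 = 2
  gamma(0) = 2 / 0.757007 = 2.641984.
Therefore gamma(0) = 2.6420 (to 4 decimal places).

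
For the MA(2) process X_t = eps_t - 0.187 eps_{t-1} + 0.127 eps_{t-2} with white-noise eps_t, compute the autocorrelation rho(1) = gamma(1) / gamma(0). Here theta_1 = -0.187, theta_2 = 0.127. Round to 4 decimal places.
\rho(1) = -0.2005

For an MA(q) process with theta_0 = 1, the autocovariance is
  gamma(k) = sigma^2 * sum_{i=0..q-k} theta_i * theta_{i+k},
and rho(k) = gamma(k) / gamma(0). Sigma^2 cancels.
  numerator   = (1)*(-0.187) + (-0.187)*(0.127) = -0.210749.
  denominator = (1)^2 + (-0.187)^2 + (0.127)^2 = 1.051098.
  rho(1) = -0.210749 / 1.051098 = -0.2005.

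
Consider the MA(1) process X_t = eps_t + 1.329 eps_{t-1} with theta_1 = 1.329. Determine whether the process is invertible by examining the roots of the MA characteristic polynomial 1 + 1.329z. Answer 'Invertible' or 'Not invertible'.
\text{Not invertible}

The MA(q) characteristic polynomial is P(z) = 1 + 1.329z.
Invertibility requires all roots to lie outside the unit circle, i.e. |z| > 1 for every root.
This is linear in z: 1 + (1.329) z = 0  =>  z = -1/(1.329) = -0.752445,  |z| = 0.752445.
Moduli of all roots: 0.7524.
All moduli strictly greater than 1? No.
Verdict: Not invertible.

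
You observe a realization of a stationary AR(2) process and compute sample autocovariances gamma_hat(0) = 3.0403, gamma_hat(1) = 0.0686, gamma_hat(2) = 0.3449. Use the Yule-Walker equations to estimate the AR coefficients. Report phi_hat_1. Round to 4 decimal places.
\hat\phi_{1} = 0.0200

The Yule-Walker equations for an AR(p) process read, in matrix form,
  Gamma_p phi = r_p,   with   (Gamma_p)_{ij} = gamma(|i - j|),
                       (r_p)_i = gamma(i),   i,j = 1..p.
Substitute the sample gammas (Toeplitz matrix and right-hand side of size 2):
  Gamma_p = [[3.0403, 0.0686], [0.0686, 3.0403]]
  r_p     = [0.0686, 0.3449]
Written out:
  3.0403 phi_1 + 0.0686 phi_2 = 0.0686
  0.0686 phi_1 + 3.0403 phi_2 = 0.3449
Solve by Cramer's rule:
  det = gamma(0)^2 - gamma(1)^2 = (3.0403)^2 - (0.0686)^2 = 9.24342409 - 0.00470596 = 9.23871813
  phi_hat_1 = [gamma(1) gamma(0) - gamma(1) gamma(2)] / det = [(0.0686)(3.0403) - (0.0686)(0.3449)] / 9.23871813 = 0.18490444 / 9.23871813 = 0.02
  phi_hat_2 = [gamma(0) gamma(2) - gamma(1)^2] / det = [(3.0403)(0.3449) - (0.0686)^2] / 9.23871813 = 1.04389351 / 9.23871813 = 0.113
So phi_hat = [0.0200, 0.1130].
Therefore phi_hat_1 = 0.0200.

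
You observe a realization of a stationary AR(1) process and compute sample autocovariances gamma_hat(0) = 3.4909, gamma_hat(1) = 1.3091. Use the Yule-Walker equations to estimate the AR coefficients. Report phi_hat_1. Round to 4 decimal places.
\hat\phi_{1} = 0.3750

The Yule-Walker equations for an AR(p) process read, in matrix form,
  Gamma_p phi = r_p,   with   (Gamma_p)_{ij} = gamma(|i - j|),
                       (r_p)_i = gamma(i),   i,j = 1..p.
Substitute the sample gammas (Toeplitz matrix and right-hand side of size 1):
  Gamma_p = [[3.4909]]
  r_p     = [1.3091]
With p = 1 this is the single equation gamma(0) phi_1 = gamma(1):
  phi_hat_1 = gamma(1) / gamma(0) = 1.3091 / 3.4909 = 0.3750.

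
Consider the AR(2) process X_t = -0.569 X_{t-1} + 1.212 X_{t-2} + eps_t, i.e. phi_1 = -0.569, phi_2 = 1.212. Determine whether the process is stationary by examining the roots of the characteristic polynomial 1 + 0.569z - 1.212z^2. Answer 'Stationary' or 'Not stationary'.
\text{Not stationary}

The AR(p) characteristic polynomial is P(z) = 1 + 0.569z - 1.212z^2.
Stationarity requires all roots to lie outside the unit circle, i.e. |z| > 1 for every root.
Set 1 + (0.569) z + (-1.212) z^2 = 0, i.e. a z^2 + b z + c = 0 with a = -1.212, b = 0.569, c = 1.
Discriminant D = b^2 - 4ac = (0.569)^2 - 4*(-1.212)*1 = 0.323761 - (-4.848) = 5.171761.
D >= 0, so the roots are real: z = (-b +/- sqrt(D)) / (2a) = (-0.569 +/- 2.274151) / (-2.424).
  z_1 = (-0.569 + 2.274151) / (-2.424) = -0.7034,   |z_1| = 0.7034.
  z_2 = (-0.569 - 2.274151) / (-2.424) = 1.1729,   |z_2| = 1.1729.
Moduli of all roots: 0.7034, 1.1729.
All moduli strictly greater than 1? No.
Verdict: Not stationary.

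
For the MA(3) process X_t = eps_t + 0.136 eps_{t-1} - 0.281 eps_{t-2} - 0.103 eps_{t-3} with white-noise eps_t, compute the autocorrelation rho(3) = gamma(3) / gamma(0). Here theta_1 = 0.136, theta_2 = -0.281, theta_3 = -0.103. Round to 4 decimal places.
\rho(3) = -0.0930

For an MA(q) process with theta_0 = 1, the autocovariance is
  gamma(k) = sigma^2 * sum_{i=0..q-k} theta_i * theta_{i+k},
and rho(k) = gamma(k) / gamma(0). Sigma^2 cancels.
  numerator   = (1)*(-0.103) = -0.103.
  denominator = (1)^2 + (0.136)^2 + (-0.281)^2 + (-0.103)^2 = 1.108066.
  rho(3) = -0.103 / 1.108066 = -0.0930.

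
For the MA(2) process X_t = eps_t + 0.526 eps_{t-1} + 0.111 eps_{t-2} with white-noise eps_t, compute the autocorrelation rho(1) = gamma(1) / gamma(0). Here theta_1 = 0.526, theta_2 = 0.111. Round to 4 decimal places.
\rho(1) = 0.4534

For an MA(q) process with theta_0 = 1, the autocovariance is
  gamma(k) = sigma^2 * sum_{i=0..q-k} theta_i * theta_{i+k},
and rho(k) = gamma(k) / gamma(0). Sigma^2 cancels.
  numerator   = (1)*(0.526) + (0.526)*(0.111) = 0.584386.
  denominator = (1)^2 + (0.526)^2 + (0.111)^2 = 1.288997.
  rho(1) = 0.584386 / 1.288997 = 0.4534.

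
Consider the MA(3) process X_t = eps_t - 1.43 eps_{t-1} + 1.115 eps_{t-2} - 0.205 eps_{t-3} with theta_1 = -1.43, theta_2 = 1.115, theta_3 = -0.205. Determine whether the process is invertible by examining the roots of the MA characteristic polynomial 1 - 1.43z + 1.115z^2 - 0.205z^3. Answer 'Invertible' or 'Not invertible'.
\text{Invertible}

The MA(q) characteristic polynomial is P(z) = 1 - 1.43z + 1.115z^2 - 0.205z^3.
Invertibility requires all roots to lie outside the unit circle, i.e. |z| > 1 for every root.
Degree 3: look for a simple real root z0 first, then factor out (1 - z/z0) and solve the remaining quadratic.
Testing z0 = 4: P(4) = 1 + (-1.43)(4) + (1.115)(4)^2 + (-0.205)(4)^3
  = 1 + (-5.72) + (17.84) + (-13.12) = 0.  So z_0 = 4 is a root, |z_0| = 4.
Divide out the factor (1 - 0.25 z) = (1 - z/z0) (since 1/z0 = 0.25):
  P(z) = (1 - 0.25 z)(1 + (-1.18) z + (0.82) z^2)
  [check: z-coef -1.18 - (0.25) = -1.43; z^2-coef 0.82 - (0.25)(-1.18) = 1.115; z^3-coef -(0.25)(0.82) = -0.205.]
Remaining roots from the quadratic factor 1 + (-1.18) z + (0.82) z^2:
  Set 1 + (-1.18) z + (0.82) z^2 = 0, i.e. a z^2 + b z + c = 0 with a = 0.82, b = -1.18, c = 1.
  Discriminant D = b^2 - 4ac = (-1.18)^2 - 4*(0.82)*1 = 1.3924 - (3.28) = -1.8876.
  D < 0, so the roots are the complex-conjugate pair z = (-b +/- i sqrt(-D)) / (2a) = 0.7195 +/- 0.8377i.
  For a conjugate pair |z|^2 = z * conj(z) = (product of roots) = c/a = 1/(0.82) = 1.219512, so |z| = sqrt(1.219512) = 1.1043 for both roots.
Moduli of all roots: 4.0000, 1.1043, 1.1043.
All moduli strictly greater than 1? Yes.
Verdict: Invertible.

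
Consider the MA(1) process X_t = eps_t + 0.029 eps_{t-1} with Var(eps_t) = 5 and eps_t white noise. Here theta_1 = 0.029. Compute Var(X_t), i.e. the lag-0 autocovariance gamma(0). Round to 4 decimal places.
\gamma(0) = 5.0042

For an MA(q) process X_t = eps_t + sum_i theta_i eps_{t-i} with
Var(eps_t) = sigma^2, the variance is
  gamma(0) = sigma^2 * (1 + sum_i theta_i^2).
  sum_i theta_i^2 = (0.029)^2 = 0.000841.
  gamma(0) = 5 * (1 + 0.000841) = 5 * 1.000841 = 5.004205, which rounds to 5.0042.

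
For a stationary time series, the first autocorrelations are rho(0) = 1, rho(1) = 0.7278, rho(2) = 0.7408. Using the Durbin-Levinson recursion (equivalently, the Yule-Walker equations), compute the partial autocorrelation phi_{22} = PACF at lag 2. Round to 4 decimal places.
\phi_{22} = 0.4489

The PACF at lag k is phi_{kk}, the last component of the solution
to the Yule-Walker system G_k phi = r_k where
  (G_k)_{ij} = rho(|i - j|), (r_k)_i = rho(i), i,j = 1..k.
Equivalently, Durbin-Levinson gives phi_{kk} iteratively:
  phi_{11} = rho(1)
  phi_{kk} = [rho(k) - sum_{j=1..k-1} phi_{k-1,j} rho(k-j)]
            / [1 - sum_{j=1..k-1} phi_{k-1,j} rho(j)],
  phi_{k,j} = phi_{k-1,j} - phi_{kk} phi_{k-1,k-j},  j = 1..k-1.
Step k = 1:
  phi_11 = rho(1) = 0.7278.
Step k = 2:
  phi_22 = [rho(2) - phi_11 rho(1)] / [1 - phi_11 rho(1)] = [0.7408 - (0.7278)(0.7278)] / [1 - (0.7278)(0.7278)]
         = 0.21110716 / 0.47030716 = 0.4489.
Therefore phi_{22} = 0.4489.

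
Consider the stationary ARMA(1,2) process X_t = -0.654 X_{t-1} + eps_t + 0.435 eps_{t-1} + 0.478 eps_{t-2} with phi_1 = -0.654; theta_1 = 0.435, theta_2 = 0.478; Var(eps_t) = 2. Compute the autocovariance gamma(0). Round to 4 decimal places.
\gamma(0) = 3.4446

Multiply the model equation by X_{t-k} and take expectations. With theta_0 = psi_0 = 1 and psi_j the MA(infinity) weights, this gives
  gamma(k) - sum_i phi_i gamma(k-i) = c_k,
  c_k = sigma^2 * sum_{j=k..q} theta_j psi_{j-k}   (c_k = 0 for k > q),
using gamma(-m) = gamma(m).
psi-weights needed (psi_j = theta_j + sum_i phi_i psi_{j-i}):
  psi_1 = theta_1 + phi_1 = 0.435 + (-0.654) = -0.219
  psi_2 = theta_2 + phi_1 psi_1 = 0.478 + (-0.654)(-0.219) = 0.621226
Right-hand sides:
  c_0 = sigma^2 (1 + theta_1 psi_1 + theta_2 psi_2) = 2 * (1 + (0.435)(-0.219) + (0.478)(0.621226)) = 2 * 1.201681 = 2.403362
  c_1 = sigma^2 (theta_1 + theta_2 psi_1) = 2 * (0.435 + (0.478)(-0.219)) = 0.660636
  c_2 = sigma^2 theta_2 = 2 * (0.478) = 0.956
Equations for k = 0 and k = 1 (AR order 1):
  gamma(0) = phi_1 gamma(1) + c_0
  gamma(1) = phi_1 gamma(0) + c_1
Substituting the second into the first: gamma(0) (1 - phi_1^2) = c_0 + phi_1 c_1, so
  gamma(0) = (c_0 + phi_1 c_1) / (1 - phi_1^2) = (2.403362 + (-0.654)(0.660636)) / (1 - (-0.654)^2) = 1.971306 / 0.572284 = 3.444629.
Therefore gamma(0) = 3.4446 (to 4 decimal places).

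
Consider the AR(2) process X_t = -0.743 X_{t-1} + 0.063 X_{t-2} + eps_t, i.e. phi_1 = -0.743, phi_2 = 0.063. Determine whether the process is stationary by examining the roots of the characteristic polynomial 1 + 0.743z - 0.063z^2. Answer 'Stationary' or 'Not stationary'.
\text{Stationary}

The AR(p) characteristic polynomial is P(z) = 1 + 0.743z - 0.063z^2.
Stationarity requires all roots to lie outside the unit circle, i.e. |z| > 1 for every root.
Set 1 + (0.743) z + (-0.063) z^2 = 0, i.e. a z^2 + b z + c = 0 with a = -0.063, b = 0.743, c = 1.
Discriminant D = b^2 - 4ac = (0.743)^2 - 4*(-0.063)*1 = 0.552049 - (-0.252) = 0.804049.
D >= 0, so the roots are real: z = (-b +/- sqrt(D)) / (2a) = (-0.743 +/- 0.896688) / (-0.126).
  z_1 = (-0.743 + 0.896688) / (-0.126) = -1.2197,   |z_1| = 1.2197.
  z_2 = (-0.743 - 0.896688) / (-0.126) = 13.0134,   |z_2| = 13.0134.
Moduli of all roots: 1.2197, 13.0134.
All moduli strictly greater than 1? Yes.
Verdict: Stationary.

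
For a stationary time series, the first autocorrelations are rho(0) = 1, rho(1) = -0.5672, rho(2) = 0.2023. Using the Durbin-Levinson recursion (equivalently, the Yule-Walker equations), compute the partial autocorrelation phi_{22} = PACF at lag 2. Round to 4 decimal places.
\phi_{22} = -0.1761

The PACF at lag k is phi_{kk}, the last component of the solution
to the Yule-Walker system G_k phi = r_k where
  (G_k)_{ij} = rho(|i - j|), (r_k)_i = rho(i), i,j = 1..k.
Equivalently, Durbin-Levinson gives phi_{kk} iteratively:
  phi_{11} = rho(1)
  phi_{kk} = [rho(k) - sum_{j=1..k-1} phi_{k-1,j} rho(k-j)]
            / [1 - sum_{j=1..k-1} phi_{k-1,j} rho(j)],
  phi_{k,j} = phi_{k-1,j} - phi_{kk} phi_{k-1,k-j},  j = 1..k-1.
Step k = 1:
  phi_11 = rho(1) = -0.5672.
Step k = 2:
  phi_22 = [rho(2) - phi_11 rho(1)] / [1 - phi_11 rho(1)] = [0.2023 - (-0.5672)(-0.5672)] / [1 - (-0.5672)(-0.5672)]
         = -0.11941584 / 0.67828416 = -0.1761.
Therefore phi_{22} = -0.1761.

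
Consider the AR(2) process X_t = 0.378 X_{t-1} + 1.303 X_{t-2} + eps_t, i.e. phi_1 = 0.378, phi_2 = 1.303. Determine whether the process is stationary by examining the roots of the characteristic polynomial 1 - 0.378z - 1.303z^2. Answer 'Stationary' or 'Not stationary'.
\text{Not stationary}

The AR(p) characteristic polynomial is P(z) = 1 - 0.378z - 1.303z^2.
Stationarity requires all roots to lie outside the unit circle, i.e. |z| > 1 for every root.
Set 1 + (-0.378) z + (-1.303) z^2 = 0, i.e. a z^2 + b z + c = 0 with a = -1.303, b = -0.378, c = 1.
Discriminant D = b^2 - 4ac = (-0.378)^2 - 4*(-1.303)*1 = 0.142884 - (-5.212) = 5.354884.
D >= 0, so the roots are real: z = (-b +/- sqrt(D)) / (2a) = (0.378 +/- 2.314062) / (-2.606).
  z_1 = (0.378 + 2.314062) / (-2.606) = -1.033,   |z_1| = 1.033.
  z_2 = (0.378 - 2.314062) / (-2.606) = 0.7429,   |z_2| = 0.7429.
Moduli of all roots: 1.0330, 0.7429.
All moduli strictly greater than 1? No.
Verdict: Not stationary.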